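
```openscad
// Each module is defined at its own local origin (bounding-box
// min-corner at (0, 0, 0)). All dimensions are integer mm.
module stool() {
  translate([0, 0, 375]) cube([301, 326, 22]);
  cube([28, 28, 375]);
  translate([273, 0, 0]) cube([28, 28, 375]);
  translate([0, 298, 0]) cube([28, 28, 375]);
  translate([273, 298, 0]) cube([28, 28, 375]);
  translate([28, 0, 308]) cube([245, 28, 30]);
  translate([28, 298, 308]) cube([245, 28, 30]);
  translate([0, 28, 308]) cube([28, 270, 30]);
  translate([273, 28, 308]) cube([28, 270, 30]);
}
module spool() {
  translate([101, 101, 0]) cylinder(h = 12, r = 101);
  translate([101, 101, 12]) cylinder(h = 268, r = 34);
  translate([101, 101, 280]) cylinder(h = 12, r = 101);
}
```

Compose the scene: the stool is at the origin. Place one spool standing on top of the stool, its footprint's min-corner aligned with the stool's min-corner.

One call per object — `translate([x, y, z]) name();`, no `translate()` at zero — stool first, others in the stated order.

stool();
translate([0, 0, 397]) spool();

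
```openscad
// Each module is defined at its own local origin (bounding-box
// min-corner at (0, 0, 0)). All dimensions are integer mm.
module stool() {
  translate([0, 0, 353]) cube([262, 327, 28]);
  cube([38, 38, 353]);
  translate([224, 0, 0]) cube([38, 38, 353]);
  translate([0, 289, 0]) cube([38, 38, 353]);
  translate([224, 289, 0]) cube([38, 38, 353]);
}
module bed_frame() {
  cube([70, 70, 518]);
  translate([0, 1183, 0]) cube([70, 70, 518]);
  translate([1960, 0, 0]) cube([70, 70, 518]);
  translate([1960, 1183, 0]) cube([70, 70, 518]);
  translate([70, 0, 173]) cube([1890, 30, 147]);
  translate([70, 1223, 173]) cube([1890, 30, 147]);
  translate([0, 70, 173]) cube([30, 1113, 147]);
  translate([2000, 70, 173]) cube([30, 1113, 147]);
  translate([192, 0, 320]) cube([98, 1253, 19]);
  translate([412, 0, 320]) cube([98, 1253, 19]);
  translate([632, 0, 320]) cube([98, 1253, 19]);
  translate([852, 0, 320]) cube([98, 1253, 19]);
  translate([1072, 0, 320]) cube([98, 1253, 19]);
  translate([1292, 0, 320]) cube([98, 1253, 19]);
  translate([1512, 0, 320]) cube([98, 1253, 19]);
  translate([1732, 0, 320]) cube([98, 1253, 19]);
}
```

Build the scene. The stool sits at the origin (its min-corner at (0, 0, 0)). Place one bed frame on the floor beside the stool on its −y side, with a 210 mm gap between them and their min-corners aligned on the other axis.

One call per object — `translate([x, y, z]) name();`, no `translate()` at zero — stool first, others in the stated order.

stool();
translate([0, -1463, 0]) bed_frame();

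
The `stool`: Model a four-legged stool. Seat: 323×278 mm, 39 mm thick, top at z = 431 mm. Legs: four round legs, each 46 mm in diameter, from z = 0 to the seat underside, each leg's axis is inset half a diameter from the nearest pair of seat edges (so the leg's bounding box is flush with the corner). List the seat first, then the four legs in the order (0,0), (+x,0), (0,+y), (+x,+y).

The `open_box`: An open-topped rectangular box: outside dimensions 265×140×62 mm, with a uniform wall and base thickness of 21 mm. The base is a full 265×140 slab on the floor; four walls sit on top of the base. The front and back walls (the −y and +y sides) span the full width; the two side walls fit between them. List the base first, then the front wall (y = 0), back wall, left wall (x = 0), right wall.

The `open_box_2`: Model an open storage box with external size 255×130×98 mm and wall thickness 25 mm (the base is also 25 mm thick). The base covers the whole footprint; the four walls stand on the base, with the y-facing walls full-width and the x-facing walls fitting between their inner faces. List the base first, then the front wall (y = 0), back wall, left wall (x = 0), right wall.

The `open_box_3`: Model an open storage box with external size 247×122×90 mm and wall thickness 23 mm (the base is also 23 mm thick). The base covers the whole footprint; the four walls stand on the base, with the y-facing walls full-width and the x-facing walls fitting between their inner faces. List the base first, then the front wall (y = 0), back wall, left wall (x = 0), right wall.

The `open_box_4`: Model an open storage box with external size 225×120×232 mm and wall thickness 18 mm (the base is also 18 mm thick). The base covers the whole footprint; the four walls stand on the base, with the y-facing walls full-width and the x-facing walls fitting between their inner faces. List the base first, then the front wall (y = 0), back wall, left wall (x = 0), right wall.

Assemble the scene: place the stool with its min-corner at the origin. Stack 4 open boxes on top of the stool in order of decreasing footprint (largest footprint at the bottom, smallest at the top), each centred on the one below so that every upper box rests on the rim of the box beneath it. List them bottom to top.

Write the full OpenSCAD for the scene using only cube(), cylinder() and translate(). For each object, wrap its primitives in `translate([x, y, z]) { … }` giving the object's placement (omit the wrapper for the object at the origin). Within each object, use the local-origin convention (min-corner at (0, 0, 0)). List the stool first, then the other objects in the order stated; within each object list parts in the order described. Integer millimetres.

translate([0, 0, 392]) cube([323, 278, 39]);
translate([23, 23, 0]) cylinder(h = 392, r = 23);
translate([300, 23, 0]) cylinder(h = 392, r = 23);
translate([23, 255, 0]) cylinder(h = 392, r = 23);
translate([300, 255, 0]) cylinder(h = 392, r = 23);
translate([29, 69, 431]) {
  cube([265, 140, 21]);
  translate([0, 0, 21]) cube([265, 21, 41]);
  translate([0, 119, 21]) cube([265, 21, 41]);
  translate([0, 21, 21]) cube([21, 98, 41]);
  translate([244, 21, 21]) cube([21, 98, 41]);
}
translate([34, 74, 493]) {
  cube([255, 130, 25]);
  translate([0, 0, 25]) cube([255, 25, 73]);
  translate([0, 105, 25]) cube([255, 25, 73]);
  translate([0, 25, 25]) cube([25, 80, 73]);
  translate([230, 25, 25]) cube([25, 80, 73]);
}
translate([38, 78, 591]) {
  cube([247, 122, 23]);
  translate([0, 0, 23]) cube([247, 23, 67]);
  translate([0, 99, 23]) cube([247, 23, 67]);
  translate([0, 23, 23]) cube([23, 76, 67]);
  translate([224, 23, 23]) cube([23, 76, 67]);
}
translate([49, 79, 681]) {
  cube([225, 120, 18]);
  translate([0, 0, 18]) cube([225, 18, 214]);
  translate([0, 102, 18]) cube([225, 18, 214]);
  translate([0, 18, 18]) cube([18, 84, 214]);
  translate([207, 18, 18]) cube([18, 84, 214]);
}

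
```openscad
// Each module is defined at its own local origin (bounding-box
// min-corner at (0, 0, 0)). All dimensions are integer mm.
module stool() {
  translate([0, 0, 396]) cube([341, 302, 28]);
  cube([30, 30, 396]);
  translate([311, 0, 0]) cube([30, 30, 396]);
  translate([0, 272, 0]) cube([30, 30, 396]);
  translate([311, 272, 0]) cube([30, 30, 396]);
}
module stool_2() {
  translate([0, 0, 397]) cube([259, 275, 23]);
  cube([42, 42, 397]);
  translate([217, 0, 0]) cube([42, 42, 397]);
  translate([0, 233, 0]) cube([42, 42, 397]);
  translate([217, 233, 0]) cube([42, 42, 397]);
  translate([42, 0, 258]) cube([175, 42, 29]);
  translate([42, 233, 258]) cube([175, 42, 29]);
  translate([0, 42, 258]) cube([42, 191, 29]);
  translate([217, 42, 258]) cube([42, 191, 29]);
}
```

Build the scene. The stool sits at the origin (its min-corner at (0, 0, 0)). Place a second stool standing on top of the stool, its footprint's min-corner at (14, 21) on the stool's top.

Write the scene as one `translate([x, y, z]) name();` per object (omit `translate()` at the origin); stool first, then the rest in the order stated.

stool();
translate([14, 21, 424]) stool_2();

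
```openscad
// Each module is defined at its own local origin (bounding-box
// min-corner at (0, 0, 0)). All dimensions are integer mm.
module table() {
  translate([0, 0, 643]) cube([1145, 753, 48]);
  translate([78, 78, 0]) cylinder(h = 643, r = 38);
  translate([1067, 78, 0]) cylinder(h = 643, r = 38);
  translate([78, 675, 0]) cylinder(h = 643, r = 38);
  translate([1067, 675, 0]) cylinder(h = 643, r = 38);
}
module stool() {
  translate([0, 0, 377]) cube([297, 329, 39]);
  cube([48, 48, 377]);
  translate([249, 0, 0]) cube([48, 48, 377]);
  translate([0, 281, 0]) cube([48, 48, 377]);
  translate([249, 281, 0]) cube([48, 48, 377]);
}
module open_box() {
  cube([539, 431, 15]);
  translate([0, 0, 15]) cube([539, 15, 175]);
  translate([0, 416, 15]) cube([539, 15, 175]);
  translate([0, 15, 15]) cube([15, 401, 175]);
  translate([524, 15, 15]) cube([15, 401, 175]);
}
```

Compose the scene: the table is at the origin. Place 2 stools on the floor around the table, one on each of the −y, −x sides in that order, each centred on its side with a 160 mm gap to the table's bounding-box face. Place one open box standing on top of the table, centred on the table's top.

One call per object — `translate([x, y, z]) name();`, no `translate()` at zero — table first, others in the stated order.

table();
translate([424, -489, 0]) stool();
translate([-457, 212, 0]) stool();
translate([303, 161, 691]) open_box();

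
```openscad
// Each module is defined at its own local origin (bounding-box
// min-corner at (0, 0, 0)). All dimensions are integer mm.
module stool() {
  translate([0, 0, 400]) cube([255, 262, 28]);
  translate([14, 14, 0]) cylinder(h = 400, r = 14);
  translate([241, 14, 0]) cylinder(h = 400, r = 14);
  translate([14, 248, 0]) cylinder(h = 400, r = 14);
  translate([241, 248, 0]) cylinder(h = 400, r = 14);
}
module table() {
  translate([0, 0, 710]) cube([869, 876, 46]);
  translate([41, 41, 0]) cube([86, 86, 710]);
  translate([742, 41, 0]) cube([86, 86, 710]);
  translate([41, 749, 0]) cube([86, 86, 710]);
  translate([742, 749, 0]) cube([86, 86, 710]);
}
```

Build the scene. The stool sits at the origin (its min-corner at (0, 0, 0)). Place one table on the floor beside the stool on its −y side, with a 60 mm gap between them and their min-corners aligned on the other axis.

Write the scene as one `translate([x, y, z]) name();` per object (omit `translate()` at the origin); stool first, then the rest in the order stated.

stool();
translate([0, -936, 0]) table();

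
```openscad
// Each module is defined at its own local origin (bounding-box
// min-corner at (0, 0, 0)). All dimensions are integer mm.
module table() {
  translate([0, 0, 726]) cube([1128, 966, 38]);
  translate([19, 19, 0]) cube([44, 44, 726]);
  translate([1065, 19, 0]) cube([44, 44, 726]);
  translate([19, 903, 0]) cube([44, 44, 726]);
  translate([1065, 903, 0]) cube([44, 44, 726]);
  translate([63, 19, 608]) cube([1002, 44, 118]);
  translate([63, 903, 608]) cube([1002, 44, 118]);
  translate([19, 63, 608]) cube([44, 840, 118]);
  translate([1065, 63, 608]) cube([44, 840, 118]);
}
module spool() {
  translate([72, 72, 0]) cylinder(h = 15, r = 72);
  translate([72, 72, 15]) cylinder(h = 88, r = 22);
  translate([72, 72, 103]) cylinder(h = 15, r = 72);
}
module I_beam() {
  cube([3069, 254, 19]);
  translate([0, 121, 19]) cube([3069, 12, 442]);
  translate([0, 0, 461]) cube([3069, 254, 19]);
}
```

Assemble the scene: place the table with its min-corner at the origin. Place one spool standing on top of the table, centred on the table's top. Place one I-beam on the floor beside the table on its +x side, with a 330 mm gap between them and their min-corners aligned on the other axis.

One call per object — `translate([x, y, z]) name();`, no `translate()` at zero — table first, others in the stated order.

table();
translate([492, 411, 764]) spool();
translate([1458, 0, 0]) I_beam();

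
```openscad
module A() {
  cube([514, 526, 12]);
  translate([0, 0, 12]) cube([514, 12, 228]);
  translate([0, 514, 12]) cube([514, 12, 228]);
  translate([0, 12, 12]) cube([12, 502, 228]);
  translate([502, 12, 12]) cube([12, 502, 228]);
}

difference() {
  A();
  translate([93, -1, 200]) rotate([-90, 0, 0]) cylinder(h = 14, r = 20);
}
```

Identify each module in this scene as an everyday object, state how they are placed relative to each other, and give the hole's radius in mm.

The subtracted cylinder has r = 20 mm.

A is an open box. The open box has a circular hole through its front wall. The hole's radius is 20 mm.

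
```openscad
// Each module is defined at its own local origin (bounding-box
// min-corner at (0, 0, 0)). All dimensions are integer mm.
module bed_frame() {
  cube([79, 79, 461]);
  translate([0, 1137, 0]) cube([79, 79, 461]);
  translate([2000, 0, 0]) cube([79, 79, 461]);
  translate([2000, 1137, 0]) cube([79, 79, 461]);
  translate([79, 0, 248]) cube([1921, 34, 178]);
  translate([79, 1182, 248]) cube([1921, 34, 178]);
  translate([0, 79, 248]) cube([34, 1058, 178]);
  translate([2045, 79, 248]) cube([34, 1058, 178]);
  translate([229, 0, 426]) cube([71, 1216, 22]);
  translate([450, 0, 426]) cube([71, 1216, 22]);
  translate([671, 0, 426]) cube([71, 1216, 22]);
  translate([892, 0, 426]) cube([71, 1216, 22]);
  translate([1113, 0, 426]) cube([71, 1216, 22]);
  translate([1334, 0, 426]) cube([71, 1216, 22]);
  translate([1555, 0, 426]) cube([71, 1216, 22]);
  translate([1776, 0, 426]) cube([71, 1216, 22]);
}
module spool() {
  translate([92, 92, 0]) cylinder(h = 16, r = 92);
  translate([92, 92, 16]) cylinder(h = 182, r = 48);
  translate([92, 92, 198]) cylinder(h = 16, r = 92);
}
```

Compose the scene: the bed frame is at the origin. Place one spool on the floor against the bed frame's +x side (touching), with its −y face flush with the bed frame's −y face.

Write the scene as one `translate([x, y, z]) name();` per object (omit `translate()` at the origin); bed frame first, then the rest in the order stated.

bed_frame();
translate([2079, 0, 0]) spool();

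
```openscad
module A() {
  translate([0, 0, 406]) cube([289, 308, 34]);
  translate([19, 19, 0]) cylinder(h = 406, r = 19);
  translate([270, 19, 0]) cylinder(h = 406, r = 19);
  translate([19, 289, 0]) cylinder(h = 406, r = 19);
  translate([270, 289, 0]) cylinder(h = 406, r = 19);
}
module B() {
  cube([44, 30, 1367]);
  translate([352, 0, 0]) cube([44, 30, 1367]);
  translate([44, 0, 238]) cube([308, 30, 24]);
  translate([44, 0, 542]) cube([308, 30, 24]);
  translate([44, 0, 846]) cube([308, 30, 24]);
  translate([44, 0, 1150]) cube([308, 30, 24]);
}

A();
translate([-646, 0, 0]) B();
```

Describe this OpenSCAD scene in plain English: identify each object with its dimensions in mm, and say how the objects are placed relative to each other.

A is a four-legged stool. The seat is a 289×308×34 mm slab whose top surface is at z = 440 mm; four round legs, each 38 mm in diameter, run from the floor (z = 0) to the underside of the seat, each leg's axis is inset half a diameter from the nearest pair of seat edges (so the leg's bounding box is flush with the corner).

B is a straight ladder. Two 44×30 mm vertical rails, 1367 mm tall, stand 396 mm apart (outside-to-outside) with their front faces coplanar on the −y side. 4 rungs, each 30 mm deep and 24 mm tall, span between the inner faces of the rails, front faces flush with the rails. The lowest rung's underside is at z = 238 mm and rungs are spaced 304 mm apart (underside to underside).

The ladder is on the floor beside the stool on its −x side.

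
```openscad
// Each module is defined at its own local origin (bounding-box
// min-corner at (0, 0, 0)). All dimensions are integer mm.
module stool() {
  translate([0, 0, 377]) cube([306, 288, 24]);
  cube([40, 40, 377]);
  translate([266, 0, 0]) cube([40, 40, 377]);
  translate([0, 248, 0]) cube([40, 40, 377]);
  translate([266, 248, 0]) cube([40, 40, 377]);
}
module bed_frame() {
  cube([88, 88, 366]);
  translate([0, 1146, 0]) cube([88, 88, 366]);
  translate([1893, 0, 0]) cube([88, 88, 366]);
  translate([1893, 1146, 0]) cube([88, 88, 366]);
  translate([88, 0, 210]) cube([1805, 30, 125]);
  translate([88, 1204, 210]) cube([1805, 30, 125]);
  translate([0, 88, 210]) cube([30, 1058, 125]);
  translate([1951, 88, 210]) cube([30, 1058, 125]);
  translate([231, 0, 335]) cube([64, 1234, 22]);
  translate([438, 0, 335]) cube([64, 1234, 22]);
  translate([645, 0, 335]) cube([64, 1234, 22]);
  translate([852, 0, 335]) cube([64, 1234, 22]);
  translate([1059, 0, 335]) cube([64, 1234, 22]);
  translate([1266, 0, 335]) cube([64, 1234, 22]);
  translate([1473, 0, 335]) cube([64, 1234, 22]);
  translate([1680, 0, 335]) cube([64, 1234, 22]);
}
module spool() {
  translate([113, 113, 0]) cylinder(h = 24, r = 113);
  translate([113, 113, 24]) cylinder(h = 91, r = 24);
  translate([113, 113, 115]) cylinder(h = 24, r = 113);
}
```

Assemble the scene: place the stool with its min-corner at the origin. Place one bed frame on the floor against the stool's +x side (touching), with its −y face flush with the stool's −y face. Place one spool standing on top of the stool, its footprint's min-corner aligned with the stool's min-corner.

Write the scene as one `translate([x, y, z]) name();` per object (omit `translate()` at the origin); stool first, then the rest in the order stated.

stool();
translate([306, 0, 0]) bed_frame();
translate([0, 0, 401]) spool();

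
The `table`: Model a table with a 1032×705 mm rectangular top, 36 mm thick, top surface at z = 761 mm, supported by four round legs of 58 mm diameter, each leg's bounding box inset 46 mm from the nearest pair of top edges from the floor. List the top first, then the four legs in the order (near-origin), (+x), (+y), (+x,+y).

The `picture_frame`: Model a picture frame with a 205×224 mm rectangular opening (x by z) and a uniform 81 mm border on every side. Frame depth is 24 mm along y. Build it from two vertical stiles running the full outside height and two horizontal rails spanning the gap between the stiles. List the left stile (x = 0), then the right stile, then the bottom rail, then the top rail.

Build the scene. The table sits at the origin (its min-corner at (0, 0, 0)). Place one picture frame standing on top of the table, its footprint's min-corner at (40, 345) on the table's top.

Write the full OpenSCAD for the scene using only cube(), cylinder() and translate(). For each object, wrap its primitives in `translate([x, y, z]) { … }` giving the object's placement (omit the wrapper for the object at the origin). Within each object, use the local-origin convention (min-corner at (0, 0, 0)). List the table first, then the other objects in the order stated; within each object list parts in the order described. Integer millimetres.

translate([0, 0, 725]) cube([1032, 705, 36]);
translate([75, 75, 0]) cylinder(h = 725, r = 29);
translate([957, 75, 0]) cylinder(h = 725, r = 29);
translate([75, 630, 0]) cylinder(h = 725, r = 29);
translate([957, 630, 0]) cylinder(h = 725, r = 29);
translate([40, 345, 761]) {
  cube([81, 24, 386]);
  translate([286, 0, 0]) cube([81, 24, 386]);
  translate([81, 0, 0]) cube([205, 24, 81]);
  translate([81, 0, 305]) cube([205, 24, 81]);
}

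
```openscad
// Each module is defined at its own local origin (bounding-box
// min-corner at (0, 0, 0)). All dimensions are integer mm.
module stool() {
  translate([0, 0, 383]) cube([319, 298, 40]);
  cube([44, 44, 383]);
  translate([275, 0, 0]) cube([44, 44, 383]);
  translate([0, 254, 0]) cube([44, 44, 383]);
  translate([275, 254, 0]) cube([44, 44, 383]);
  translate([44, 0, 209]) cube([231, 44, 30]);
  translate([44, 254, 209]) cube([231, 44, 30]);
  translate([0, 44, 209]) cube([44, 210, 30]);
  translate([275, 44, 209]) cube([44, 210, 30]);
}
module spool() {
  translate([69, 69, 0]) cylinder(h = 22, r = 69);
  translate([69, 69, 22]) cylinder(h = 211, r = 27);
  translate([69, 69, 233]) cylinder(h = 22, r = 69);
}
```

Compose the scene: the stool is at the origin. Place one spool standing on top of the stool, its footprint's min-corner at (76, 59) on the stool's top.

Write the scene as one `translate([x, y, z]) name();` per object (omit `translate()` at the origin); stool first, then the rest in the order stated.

stool();
translate([76, 59, 423]) spool();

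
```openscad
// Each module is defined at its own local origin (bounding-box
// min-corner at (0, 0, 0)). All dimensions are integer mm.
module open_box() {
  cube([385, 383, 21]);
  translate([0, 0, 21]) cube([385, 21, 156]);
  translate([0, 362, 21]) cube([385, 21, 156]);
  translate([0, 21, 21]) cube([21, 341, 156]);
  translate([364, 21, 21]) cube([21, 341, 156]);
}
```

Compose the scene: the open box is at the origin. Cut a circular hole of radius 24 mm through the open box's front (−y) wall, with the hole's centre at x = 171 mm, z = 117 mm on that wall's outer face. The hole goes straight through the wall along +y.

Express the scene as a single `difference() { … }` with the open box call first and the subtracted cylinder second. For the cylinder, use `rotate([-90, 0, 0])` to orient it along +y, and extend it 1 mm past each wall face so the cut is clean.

difference() {
  open_box();
  translate([171, -1, 117]) rotate([-90, 0, 0]) cylinder(h = 23, r = 24);
}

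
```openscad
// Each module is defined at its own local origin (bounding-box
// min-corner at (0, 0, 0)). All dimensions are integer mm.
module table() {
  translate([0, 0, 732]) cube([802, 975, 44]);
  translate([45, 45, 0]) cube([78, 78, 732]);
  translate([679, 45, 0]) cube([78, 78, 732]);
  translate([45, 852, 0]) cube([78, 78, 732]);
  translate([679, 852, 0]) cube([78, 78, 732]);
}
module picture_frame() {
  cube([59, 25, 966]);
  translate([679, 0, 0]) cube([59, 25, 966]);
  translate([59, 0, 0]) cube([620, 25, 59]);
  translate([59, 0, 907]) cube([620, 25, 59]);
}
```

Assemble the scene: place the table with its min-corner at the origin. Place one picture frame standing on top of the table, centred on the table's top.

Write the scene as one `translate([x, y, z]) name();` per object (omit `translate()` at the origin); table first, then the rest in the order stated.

table();
translate([32, 475, 776]) picture_frame();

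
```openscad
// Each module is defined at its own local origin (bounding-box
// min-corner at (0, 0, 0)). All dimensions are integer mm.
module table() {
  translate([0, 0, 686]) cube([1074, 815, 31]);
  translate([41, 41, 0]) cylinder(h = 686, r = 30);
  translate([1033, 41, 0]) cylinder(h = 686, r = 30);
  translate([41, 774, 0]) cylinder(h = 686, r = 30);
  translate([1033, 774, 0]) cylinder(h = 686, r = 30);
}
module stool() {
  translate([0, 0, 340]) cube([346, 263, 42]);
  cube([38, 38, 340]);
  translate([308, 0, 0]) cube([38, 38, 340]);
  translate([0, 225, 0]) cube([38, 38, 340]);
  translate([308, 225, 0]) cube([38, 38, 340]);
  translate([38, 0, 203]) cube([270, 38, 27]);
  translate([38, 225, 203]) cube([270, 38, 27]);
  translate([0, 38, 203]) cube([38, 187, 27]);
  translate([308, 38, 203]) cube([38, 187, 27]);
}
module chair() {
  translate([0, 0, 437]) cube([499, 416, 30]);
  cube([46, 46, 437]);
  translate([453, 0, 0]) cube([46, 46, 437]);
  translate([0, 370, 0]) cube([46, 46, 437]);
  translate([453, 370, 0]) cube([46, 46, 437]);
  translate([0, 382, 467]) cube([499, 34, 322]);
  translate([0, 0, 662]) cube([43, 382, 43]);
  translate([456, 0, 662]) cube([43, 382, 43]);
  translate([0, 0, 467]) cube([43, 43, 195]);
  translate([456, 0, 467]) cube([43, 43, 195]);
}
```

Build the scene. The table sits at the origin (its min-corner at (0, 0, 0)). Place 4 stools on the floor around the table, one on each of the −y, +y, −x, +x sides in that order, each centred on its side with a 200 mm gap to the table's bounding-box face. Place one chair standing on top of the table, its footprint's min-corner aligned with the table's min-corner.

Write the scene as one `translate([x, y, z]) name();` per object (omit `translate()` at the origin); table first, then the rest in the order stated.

table();
translate([364, -463, 0]) stool();
translate([364, 1015, 0]) stool();
translate([-546, 276, 0]) stool();
translate([1274, 276, 0]) stool();
translate([0, 0, 717]) chair();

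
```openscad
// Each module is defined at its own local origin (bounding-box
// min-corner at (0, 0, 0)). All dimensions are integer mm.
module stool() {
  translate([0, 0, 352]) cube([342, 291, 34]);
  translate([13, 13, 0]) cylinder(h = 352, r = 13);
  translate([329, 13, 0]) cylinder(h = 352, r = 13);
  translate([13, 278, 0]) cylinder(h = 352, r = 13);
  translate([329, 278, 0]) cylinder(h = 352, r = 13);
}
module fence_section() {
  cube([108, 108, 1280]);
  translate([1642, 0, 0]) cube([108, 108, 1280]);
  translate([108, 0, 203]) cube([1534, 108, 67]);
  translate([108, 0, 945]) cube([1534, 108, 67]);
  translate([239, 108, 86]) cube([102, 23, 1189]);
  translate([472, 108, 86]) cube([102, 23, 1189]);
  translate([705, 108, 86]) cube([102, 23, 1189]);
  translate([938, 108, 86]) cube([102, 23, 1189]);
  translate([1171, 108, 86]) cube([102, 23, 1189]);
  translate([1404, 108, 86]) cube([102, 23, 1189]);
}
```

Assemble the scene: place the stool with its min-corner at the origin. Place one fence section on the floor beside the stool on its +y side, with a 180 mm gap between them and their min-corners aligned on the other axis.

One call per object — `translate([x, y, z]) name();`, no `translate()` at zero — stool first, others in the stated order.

stool();
translate([0, 471, 0]) fence_section();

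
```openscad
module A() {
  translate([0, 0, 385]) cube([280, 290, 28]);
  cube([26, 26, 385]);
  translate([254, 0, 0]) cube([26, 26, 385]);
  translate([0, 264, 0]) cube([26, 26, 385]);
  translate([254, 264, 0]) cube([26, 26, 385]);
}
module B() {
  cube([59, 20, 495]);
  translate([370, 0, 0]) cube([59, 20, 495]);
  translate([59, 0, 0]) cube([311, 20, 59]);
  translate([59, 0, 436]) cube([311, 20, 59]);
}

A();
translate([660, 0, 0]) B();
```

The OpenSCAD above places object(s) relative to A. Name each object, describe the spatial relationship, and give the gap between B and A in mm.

The picture frame's nearest face is 380 mm from the stool's +x face.

A is a stool. B is a picture frame. The picture frame is on the floor beside the stool on its +x side. The gap between the picture frame and the stool is 380 mm.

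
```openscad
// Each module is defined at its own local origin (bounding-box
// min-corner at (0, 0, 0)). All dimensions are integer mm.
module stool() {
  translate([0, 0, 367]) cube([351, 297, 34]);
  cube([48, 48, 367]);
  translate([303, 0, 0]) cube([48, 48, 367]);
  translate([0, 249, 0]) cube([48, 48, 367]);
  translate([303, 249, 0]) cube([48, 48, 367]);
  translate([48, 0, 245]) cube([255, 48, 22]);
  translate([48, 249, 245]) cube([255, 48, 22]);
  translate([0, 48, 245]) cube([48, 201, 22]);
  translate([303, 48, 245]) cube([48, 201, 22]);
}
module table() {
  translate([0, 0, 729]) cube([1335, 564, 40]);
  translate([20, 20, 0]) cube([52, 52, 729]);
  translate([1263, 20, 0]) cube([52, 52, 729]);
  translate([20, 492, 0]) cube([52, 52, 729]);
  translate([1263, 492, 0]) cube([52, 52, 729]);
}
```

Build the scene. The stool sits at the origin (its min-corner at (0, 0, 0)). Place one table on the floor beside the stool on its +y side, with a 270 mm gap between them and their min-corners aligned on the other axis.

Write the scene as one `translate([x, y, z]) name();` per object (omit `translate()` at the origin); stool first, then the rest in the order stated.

stool();
translate([0, 567, 0]) table();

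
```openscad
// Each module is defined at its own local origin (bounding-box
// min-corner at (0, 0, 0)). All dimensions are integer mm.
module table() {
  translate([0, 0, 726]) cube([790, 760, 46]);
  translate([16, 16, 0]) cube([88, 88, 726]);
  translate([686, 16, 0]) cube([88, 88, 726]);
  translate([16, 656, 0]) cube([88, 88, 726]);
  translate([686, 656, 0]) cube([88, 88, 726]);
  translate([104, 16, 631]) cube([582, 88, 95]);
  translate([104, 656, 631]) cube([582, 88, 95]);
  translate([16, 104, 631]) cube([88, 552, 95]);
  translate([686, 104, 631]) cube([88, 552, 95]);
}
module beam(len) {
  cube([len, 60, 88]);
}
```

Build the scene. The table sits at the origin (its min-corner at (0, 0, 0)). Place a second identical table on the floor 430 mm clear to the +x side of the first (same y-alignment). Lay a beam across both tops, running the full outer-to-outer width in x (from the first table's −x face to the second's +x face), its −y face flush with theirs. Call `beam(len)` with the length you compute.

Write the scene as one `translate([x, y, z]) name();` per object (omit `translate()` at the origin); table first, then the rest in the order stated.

table();
translate([1220, 0, 0]) table();
translate([0, 0, 772]) beam(2010);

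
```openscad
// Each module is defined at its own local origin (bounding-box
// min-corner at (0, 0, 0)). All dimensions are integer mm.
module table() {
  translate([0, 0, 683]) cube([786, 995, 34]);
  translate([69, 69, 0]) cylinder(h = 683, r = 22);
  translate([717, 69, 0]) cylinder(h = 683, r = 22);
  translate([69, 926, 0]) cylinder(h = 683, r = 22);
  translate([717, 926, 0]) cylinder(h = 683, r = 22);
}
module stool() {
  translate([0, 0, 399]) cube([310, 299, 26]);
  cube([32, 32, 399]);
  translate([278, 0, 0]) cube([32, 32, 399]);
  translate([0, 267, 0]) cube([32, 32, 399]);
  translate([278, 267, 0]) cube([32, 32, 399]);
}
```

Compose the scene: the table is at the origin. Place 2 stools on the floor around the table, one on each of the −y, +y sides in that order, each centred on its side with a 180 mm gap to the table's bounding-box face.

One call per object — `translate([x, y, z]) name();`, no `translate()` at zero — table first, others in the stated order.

table();
translate([238, -479, 0]) stool();
translate([238, 1175, 0]) stool();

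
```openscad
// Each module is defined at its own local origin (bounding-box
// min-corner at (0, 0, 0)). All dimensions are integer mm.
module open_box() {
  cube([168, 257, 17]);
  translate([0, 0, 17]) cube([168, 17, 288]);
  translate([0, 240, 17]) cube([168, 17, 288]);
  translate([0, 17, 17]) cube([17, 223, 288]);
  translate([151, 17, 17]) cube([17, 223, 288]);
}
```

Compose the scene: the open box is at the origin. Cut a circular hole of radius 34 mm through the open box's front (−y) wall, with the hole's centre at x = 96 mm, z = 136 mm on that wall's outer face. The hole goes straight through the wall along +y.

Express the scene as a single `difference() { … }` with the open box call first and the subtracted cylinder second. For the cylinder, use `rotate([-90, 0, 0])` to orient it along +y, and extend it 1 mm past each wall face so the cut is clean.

difference() {
  open_box();
  translate([96, -1, 136]) rotate([-90, 0, 0]) cylinder(h = 19, r = 34);
}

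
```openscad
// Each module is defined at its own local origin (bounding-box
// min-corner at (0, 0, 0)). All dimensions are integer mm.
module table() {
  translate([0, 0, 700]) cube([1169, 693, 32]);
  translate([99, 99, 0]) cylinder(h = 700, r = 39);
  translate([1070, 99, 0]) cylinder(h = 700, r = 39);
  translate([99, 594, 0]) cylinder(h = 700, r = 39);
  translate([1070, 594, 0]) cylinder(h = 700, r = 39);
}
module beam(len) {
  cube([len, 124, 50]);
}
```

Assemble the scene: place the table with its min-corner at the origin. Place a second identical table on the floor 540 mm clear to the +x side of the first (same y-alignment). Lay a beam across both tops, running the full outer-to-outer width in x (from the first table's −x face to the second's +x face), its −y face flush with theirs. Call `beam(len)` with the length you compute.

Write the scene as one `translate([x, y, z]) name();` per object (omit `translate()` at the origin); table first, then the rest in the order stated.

table();
translate([1709, 0, 0]) table();
translate([0, 0, 732]) beam(2878);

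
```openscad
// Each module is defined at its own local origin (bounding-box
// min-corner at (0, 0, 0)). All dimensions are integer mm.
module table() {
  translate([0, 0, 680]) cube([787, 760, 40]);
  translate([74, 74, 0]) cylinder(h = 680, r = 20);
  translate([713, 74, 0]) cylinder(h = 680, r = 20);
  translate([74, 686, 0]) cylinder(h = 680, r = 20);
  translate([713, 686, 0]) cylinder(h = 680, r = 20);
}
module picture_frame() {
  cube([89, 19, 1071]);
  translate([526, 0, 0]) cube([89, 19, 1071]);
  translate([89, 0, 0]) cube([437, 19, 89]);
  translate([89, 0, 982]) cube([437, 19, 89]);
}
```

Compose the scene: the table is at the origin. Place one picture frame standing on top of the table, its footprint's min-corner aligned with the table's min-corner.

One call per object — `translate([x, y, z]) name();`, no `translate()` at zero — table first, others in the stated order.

table();
translate([0, 0, 720]) picture_frame();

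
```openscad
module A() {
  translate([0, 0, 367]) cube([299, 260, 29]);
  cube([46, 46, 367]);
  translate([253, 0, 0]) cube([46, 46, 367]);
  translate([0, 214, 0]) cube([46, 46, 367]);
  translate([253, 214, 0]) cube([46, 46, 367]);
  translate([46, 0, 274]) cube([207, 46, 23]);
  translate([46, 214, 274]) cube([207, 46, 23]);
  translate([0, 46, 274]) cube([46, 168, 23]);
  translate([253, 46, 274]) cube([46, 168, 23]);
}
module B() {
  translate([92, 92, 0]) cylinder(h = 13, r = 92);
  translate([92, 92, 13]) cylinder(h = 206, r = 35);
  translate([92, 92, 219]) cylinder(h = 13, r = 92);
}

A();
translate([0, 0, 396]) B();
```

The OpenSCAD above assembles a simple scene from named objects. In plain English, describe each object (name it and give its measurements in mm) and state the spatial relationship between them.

A is a simple wooden stool: a rectangular seat 299 mm (x) by 260 mm (y), 29 mm thick, top face at z = 396 mm, on four square legs, each 46×46 mm in cross-section. The legs rest on z = 0, each flush with a corner of the seat. Four stretchers, 46 mm wide and 23 mm tall, connect adjacent legs with their undersides at z = 274 mm, each running between the inner faces of the legs it joins and aligned with the legs' outer faces on the other axis.

B is a spool: two coaxial disc flanges of radius 92 mm and thickness 13 mm, joined by a core cylinder of radius 35 mm and height 206 mm. The lower flange rests on z = 0 and the three cylinders share a vertical axis.

The spool is on top of the stool.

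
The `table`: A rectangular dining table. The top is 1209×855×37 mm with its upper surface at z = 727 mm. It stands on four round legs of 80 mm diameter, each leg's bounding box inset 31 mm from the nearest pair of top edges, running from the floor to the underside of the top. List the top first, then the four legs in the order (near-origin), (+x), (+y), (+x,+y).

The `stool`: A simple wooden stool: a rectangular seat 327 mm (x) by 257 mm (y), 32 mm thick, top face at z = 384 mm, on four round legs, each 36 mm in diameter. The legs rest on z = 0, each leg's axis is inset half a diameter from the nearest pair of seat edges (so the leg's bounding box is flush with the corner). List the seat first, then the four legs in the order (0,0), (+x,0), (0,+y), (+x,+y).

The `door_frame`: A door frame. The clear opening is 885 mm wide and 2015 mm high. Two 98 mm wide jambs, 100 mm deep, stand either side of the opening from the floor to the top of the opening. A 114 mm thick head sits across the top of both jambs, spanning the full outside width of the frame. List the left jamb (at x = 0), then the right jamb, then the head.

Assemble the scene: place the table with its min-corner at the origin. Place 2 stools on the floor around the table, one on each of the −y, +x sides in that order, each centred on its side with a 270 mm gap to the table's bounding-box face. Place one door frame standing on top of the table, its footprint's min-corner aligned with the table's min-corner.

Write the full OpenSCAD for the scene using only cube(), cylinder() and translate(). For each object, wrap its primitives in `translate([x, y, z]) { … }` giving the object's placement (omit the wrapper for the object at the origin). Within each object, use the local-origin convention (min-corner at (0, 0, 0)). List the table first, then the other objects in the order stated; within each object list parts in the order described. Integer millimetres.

translate([0, 0, 690]) cube([1209, 855, 37]);
translate([71, 71, 0]) cylinder(h = 690, r = 40);
translate([1138, 71, 0]) cylinder(h = 690, r = 40);
translate([71, 784, 0]) cylinder(h = 690, r = 40);
translate([1138, 784, 0]) cylinder(h = 690, r = 40);
translate([441, -527, 0]) {
  translate([0, 0, 352]) cube([327, 257, 32]);
  translate([18, 18, 0]) cylinder(h = 352, r = 18);
  translate([309, 18, 0]) cylinder(h = 352, r = 18);
  translate([18, 239, 0]) cylinder(h = 352, r = 18);
  translate([309, 239, 0]) cylinder(h = 352, r = 18);
}
translate([1479, 299, 0]) {
  translate([0, 0, 352]) cube([327, 257, 32]);
  translate([18, 18, 0]) cylinder(h = 352, r = 18);
  translate([309, 18, 0]) cylinder(h = 352, r = 18);
  translate([18, 239, 0]) cylinder(h = 352, r = 18);
  translate([309, 239, 0]) cylinder(h = 352, r = 18);
}
translate([0, 0, 727]) {
  cube([98, 100, 2015]);
  translate([983, 0, 0]) cube([98, 100, 2015]);
  translate([0, 0, 2015]) cube([1081, 100, 114]);
}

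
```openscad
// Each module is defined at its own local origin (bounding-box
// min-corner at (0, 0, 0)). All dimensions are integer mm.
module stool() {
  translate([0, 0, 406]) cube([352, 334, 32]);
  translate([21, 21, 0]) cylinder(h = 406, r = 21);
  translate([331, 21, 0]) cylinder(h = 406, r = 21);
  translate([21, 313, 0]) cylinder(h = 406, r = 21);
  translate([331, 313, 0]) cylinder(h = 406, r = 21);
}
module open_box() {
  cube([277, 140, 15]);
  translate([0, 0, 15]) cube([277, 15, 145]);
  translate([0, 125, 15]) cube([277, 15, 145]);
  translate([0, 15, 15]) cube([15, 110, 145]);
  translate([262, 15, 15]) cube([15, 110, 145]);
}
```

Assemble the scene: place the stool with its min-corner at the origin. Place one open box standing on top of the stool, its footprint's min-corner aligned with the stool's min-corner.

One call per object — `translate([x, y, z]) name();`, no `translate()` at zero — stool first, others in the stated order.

stool();
translate([0, 0, 438]) open_box();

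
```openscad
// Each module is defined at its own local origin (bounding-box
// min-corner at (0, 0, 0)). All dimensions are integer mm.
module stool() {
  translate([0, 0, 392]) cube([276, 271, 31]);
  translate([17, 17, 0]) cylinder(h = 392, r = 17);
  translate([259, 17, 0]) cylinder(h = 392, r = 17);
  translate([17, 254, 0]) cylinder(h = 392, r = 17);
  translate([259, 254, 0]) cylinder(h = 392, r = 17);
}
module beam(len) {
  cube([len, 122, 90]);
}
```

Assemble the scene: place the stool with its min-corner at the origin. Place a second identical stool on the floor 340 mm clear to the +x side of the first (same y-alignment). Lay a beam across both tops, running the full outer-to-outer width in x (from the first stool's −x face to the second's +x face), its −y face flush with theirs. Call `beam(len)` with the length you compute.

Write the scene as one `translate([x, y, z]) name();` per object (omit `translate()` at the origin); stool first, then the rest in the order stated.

stool();
translate([616, 0, 0]) stool();
translate([0, 0, 423]) beam(892);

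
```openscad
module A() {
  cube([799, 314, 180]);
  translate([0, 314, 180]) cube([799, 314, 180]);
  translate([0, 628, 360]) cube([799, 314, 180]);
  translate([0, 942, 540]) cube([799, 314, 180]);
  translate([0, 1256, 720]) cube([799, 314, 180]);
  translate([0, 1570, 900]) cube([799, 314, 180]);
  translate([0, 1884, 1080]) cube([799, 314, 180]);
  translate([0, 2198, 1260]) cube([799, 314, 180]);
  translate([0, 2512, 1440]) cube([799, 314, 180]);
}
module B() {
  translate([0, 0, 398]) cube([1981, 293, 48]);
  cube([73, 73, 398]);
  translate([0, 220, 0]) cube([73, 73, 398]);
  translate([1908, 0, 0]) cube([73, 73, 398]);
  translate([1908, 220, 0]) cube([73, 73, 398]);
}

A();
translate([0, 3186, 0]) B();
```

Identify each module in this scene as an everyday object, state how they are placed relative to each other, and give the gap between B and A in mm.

The bench's nearest face is 360 mm from the staircase's +y face.

A is a staircase. B is a bench. The bench is on the floor beside the staircase on its +y side. The gap between the bench and the staircase is 360 mm.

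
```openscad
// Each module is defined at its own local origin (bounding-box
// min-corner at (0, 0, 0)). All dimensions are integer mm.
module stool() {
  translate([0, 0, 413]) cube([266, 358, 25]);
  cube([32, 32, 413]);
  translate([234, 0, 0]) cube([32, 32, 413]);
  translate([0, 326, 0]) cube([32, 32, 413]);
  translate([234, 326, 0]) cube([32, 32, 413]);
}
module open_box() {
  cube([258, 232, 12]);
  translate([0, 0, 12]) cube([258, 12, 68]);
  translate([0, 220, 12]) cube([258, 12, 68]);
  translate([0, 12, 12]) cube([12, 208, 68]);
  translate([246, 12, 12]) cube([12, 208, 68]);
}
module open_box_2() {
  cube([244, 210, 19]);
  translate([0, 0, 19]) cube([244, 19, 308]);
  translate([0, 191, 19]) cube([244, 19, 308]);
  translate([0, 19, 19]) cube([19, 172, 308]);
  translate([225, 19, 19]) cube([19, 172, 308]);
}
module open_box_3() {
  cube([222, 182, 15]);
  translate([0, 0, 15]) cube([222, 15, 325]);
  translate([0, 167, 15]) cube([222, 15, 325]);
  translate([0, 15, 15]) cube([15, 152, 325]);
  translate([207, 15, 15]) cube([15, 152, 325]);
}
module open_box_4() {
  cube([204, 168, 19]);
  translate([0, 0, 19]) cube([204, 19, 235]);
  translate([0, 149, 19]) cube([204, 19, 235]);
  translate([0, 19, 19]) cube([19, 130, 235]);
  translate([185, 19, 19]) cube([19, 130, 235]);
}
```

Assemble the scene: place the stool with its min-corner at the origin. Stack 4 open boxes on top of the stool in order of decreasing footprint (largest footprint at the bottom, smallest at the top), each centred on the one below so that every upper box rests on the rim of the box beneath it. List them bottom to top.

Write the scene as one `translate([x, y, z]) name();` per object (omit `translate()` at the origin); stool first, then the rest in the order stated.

stool();
translate([4, 63, 438]) open_box();
translate([11, 74, 518]) open_box_2();
translate([22, 88, 845]) open_box_3();
translate([31, 95, 1185]) open_box_4();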